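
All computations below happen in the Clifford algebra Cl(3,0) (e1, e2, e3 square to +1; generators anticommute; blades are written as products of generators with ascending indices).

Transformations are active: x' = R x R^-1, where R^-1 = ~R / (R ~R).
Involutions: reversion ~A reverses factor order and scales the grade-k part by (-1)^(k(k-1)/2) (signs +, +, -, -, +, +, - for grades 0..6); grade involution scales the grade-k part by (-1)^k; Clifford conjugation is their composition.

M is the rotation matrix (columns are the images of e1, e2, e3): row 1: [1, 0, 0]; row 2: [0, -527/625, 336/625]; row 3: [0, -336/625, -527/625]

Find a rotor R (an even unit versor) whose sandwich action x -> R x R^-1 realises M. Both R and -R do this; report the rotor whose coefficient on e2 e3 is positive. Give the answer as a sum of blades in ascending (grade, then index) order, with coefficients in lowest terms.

Method: write R = a + b12*e1 e2 + b13*e1 e3 + b23*e2 e3 with a^2 + b12^2 + b13^2 + b23^2 = 1 (so R^-1 = ~R). Expanding the columns R e_j ~R gives tr M = 4a^2 - 1 and, from the antisymmetric part, M21 - M12 = -4a*b12, M13 - M31 = 4a*b13, M32 - M23 = -4a*b23.
Here tr M = -429/625, so a^2 = (1 + tr M)/4 = 49/625 and a = ±7/25. Taking a = 7/25: M21 - M12 = 0, M13 - M31 = 0, M32 - M23 = -672/625, giving b12 = 0, b13 = 0, b23 = 24/25, i.e. R = 7/25 + 24/25*e2 e3.
Its e2 e3 coefficient is already positive.
Answer: 7/25 + 24/25*e2 e3. Sheet selection: the two-to-one cover makes ±R indistinguishable at the matrix level (trace -429/625), so uniqueness comes from the required sign on e2 e3.


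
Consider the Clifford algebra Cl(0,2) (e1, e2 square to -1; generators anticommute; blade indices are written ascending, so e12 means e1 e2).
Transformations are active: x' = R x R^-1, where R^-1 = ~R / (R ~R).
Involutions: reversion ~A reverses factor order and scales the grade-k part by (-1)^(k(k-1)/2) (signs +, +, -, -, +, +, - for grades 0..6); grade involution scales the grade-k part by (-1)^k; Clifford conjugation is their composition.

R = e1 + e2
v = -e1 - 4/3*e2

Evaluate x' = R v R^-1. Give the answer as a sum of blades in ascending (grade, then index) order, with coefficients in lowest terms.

~R = e1 + e2, and R ~R = -2, so R^-1 = ~R / (-2).
R v = 7/3 - 1/3*e12
Answer: -4/3*e1 - e2


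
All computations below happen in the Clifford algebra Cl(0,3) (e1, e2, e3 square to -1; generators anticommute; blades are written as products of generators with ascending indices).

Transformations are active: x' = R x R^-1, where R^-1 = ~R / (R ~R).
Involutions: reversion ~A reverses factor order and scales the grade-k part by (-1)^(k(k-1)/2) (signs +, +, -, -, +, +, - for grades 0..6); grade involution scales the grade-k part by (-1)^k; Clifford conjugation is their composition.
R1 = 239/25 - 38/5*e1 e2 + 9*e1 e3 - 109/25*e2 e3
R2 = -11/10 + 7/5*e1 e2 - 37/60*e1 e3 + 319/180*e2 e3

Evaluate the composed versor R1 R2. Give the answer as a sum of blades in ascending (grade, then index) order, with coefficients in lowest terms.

Distribute over the terms of R1 (each basis-blade product reordered to ascending indices, repeated generators contracted through their squares):
(239/25) R2 = -2629/250 + 1673/125*e1 e2 - 8843/1500*e1 e3 + 76241/4500*e2 e3
(-38/5*e1 e2) R2 = 266/25 + 209/25*e1 e2 + 6061/450*e1 e3 + 703/150*e2 e3
(9*e1 e3) R2 = 111/20 + 319/20*e1 e2 - 99/10*e1 e3 - 63/5*e2 e3
(-109/25*e2 e3) R2 = 34771/4500 - 4033/1500*e1 e2 - 763/125*e1 e3 + 1199/250*e2 e3
Summing the partial products and collecting blades:
Answer: 15076/1125 + 13127/375*e1 e2 - 37937/4500*e1 e3 + 62213/4500*e2 e3


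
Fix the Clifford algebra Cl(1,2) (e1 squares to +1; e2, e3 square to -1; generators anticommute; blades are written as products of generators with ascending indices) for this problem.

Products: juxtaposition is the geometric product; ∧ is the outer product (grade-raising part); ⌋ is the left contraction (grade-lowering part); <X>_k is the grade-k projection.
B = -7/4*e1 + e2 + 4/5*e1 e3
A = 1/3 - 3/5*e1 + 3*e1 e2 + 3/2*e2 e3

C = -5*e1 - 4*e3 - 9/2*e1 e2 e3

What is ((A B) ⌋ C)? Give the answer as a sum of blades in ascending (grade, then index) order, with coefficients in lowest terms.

step 1: 21/20 - 43/12*e1 + 67/12*e2 + 51/50*e3 - 9/5*e1 e2 + 4/15*e1 e3 - 12/5*e2 e3 - 21/8*e1 e2 e3
step 2: 12221/1200 - 321/20*e1 + 6/5*e2 + 39/10*e3 + 459/100*e1 e2 - 201/8*e1 e3 + 129/8*e2 e3 - 189/40*e1 e2 e3
Answer: 12221/1200 - 321/20*e1 + 6/5*e2 + 39/10*e3 + 459/100*e1 e2 - 201/8*e1 e3 + 129/8*e2 e3 - 189/40*e1 e2 e3


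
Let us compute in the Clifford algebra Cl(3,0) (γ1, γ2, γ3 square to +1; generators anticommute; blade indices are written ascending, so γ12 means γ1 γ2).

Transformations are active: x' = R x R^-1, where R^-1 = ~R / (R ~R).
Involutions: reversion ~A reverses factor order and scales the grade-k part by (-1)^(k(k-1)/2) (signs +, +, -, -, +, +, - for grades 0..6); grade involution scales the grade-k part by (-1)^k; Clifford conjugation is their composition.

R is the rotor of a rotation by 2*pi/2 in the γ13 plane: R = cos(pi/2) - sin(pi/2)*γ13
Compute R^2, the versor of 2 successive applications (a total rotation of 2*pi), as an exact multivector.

Half-angle bookkeeping: 2 applications in γ13 add up to rotor phase 2*pi/2 = pi, so R^2 = cos(pi) - sin(pi)*γ13.
cos(pi) = -1 and sin(pi) = 0, so R^2 = -1. The total rotation 2*pi is 1 full turn, so every vector returns to itself, yet the rotor is -1, on the OTHER sheet of the double cover (an odd number of 2*pi turns).
Answer: -1


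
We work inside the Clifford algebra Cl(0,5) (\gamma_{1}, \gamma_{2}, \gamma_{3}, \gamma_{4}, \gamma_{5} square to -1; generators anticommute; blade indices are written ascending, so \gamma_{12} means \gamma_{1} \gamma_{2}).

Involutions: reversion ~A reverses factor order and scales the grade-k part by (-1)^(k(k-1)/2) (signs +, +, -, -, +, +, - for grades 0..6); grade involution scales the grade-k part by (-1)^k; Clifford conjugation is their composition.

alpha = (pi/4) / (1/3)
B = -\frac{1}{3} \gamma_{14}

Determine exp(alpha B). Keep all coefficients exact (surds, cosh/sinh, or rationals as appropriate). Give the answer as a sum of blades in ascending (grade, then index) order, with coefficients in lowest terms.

B^2 = (-\frac{1}{3})^2*(\gamma_{14})^2 = \frac{1}{9}*(-1) = -\frac{1}{9} (a basis 2-blade squares to minus the product of its generators' squares).
B^2 = -\frac{1}{9} — the negative square puts this in the circular regime; l = \frac{1}{3}, alpha*l = \frac{\pi}{4}, so exp(alpha B) = cos(\frac{\pi}{4}) + (sin(\frac{\pi}{4})/(\frac{1}{3}))*B = \frac{\sqrt{2}}{2} + (\frac{3 \sqrt{2}}{2})*B.
Answer: \frac{\sqrt{2}}{2} - \frac{\sqrt{2}}{2} \gamma_{14}


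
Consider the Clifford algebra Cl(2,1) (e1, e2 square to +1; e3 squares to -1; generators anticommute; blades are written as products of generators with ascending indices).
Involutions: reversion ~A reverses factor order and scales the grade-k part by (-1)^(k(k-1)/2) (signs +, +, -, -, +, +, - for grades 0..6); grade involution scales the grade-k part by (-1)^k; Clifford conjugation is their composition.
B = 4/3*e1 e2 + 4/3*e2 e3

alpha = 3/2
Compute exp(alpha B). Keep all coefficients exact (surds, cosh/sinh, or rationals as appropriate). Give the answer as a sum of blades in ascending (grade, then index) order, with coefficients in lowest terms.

B^2 term by term: the squares give (4/3)^2*(e1 e2)^2 + (4/3)^2*(e2 e3)^2 = 16/9*(-1) + 16/9*(+1) = 0 (each basis 2-blade squares to minus the product of its generators' squares); cross terms between blades sharing an index anticommute and cancel. So B^2 = 0.
B^2 = 0, so the series truncates immediately: exp(alpha B) = 1 + alpha B (parabolic case).
Answer: 1 + 2*e1 e2 + 2*e2 e3


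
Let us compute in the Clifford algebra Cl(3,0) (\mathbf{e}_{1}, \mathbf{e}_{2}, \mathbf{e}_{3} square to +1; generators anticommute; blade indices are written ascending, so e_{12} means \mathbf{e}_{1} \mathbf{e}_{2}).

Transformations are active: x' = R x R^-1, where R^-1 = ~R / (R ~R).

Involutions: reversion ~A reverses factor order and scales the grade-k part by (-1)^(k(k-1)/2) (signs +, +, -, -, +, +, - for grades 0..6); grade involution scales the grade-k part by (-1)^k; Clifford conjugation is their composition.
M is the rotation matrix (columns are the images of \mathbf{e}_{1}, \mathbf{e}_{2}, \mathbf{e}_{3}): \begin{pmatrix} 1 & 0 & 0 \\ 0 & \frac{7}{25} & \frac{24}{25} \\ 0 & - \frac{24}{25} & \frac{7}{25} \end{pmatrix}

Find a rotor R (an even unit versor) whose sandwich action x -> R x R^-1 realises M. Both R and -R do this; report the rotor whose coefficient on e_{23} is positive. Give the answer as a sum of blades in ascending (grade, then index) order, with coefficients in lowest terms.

Method: write R = a + b12*e_{12} + b13*e_{13} + b23*e_{23} with a^2 + b12^2 + b13^2 + b23^2 = 1 (so R^-1 = ~R). Expanding the columns R e_j ~R gives tr M = 4a^2 - 1 and, from the antisymmetric part, M21 - M12 = -4a*b12, M13 - M31 = 4a*b13, M32 - M23 = -4a*b23.
Here tr M = \frac{39}{25}, so a^2 = (1 + tr M)/4 = \frac{16}{25} and a = ±\frac{4}{5}. Taking a = \frac{4}{5}: M21 - M12 = 0, M13 - M31 = 0, M32 - M23 = -\frac{48}{25}, giving b12 = 0, b13 = 0, b23 = \frac{3}{5}, i.e. R = \frac{4}{5} + \frac{3}{5} e_{23}.
Its e_{23} coefficient is already positive.
Answer: \frac{4}{5} + \frac{3}{5} e_{23}. Uniqueness: Spin(3) -> SO(3) maps R and -R to the same rotation of trace \frac{39}{25}; fixing the sign of the e_{23} coefficient removes the ambiguity.


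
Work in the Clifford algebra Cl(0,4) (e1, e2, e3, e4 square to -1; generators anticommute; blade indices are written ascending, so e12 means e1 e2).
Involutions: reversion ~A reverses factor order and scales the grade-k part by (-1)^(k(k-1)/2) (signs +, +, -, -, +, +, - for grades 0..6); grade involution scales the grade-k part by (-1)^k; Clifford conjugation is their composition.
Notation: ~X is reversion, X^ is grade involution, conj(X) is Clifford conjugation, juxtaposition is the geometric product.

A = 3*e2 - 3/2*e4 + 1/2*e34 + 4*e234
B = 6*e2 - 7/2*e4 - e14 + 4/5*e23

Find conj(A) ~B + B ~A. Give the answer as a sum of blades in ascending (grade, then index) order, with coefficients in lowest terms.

first term: 93/4 + 3/2*e1 - 83/20*e3 + 16/5*e4 + 1/2*e13 + 14*e23 + 19/10*e24 - 24*e34 + 4*e123 + 3*e124 - 21/5*e234
second term: -93/4 - 3/2*e1 + 83/20*e3 + 16/5*e4 + 1/2*e13 - 14*e23 + 19/10*e24 + 24*e34 - 4*e123 + 3*e124 - 21/5*e234
Answer: 32/5*e4 + e13 + 19/5*e24 + 6*e124 - 42/5*e234


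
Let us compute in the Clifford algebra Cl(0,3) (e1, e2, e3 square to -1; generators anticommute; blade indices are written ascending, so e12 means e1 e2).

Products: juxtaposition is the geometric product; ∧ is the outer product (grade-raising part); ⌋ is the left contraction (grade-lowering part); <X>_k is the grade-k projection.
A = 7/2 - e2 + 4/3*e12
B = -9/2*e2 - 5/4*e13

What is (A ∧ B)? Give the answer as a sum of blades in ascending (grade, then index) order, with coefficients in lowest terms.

step 1: -63/4*e2 - 35/8*e13 - 5/4*e123
Answer: -63/4*e2 - 35/8*e13 - 5/4*e123


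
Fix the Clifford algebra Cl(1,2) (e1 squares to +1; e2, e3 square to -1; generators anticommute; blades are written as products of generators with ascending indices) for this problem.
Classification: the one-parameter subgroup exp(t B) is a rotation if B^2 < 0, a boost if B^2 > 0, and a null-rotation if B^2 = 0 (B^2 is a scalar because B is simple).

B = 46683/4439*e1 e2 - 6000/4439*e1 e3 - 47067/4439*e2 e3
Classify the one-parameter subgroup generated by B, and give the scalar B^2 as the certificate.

B^2 term by term: the squares give (46683/4439)^2*(e1 e2)^2 + (-6000/4439)^2*(e1 e3)^2 + (-47067/4439)^2*(e2 e3)^2 = 2179302489/19704721*(+1) + 36000000/19704721*(+1) + 2215302489/19704721*(-1) = 0 (each basis 2-blade squares to minus the product of its generators' squares); cross terms between blades sharing an index anticommute and cancel. So B^2 = 0.
Answer: null-rotation, certificate B^2 = 0. One invariant decides it: the square 0 survives every conjugation, and its sign is exactly the classification.


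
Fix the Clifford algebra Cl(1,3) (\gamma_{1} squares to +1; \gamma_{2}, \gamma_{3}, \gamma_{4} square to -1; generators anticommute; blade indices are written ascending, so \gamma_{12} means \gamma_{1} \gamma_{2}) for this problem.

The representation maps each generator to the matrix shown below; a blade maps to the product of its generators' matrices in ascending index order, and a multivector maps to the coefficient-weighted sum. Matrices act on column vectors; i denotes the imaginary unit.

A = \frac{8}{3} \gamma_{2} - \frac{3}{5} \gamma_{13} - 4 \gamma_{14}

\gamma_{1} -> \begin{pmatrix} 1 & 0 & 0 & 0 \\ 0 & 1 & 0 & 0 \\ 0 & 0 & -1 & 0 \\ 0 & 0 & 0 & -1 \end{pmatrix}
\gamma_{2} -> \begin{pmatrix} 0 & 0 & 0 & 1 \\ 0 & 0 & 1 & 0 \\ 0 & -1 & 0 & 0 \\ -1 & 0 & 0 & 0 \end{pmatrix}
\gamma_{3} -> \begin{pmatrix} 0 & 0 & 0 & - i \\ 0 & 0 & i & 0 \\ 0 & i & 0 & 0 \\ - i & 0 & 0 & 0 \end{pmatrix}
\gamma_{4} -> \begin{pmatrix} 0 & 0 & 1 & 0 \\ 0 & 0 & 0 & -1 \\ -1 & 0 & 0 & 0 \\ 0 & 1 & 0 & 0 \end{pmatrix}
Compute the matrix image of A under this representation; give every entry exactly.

Bivector images (products of the table entries): rho(\gamma_{13}) = rho(\gamma_{1})rho(\gamma_{3}) = \begin{pmatrix} 0 & 0 & 0 & - i \\ 0 & 0 & i & 0 \\ 0 & - i & 0 & 0 \\ i & 0 & 0 & 0 \end{pmatrix}; rho(\gamma_{14}) = rho(\gamma_{1})rho(\gamma_{4}) = \begin{pmatrix} 0 & 0 & 1 & 0 \\ 0 & 0 & 0 & -1 \\ 1 & 0 & 0 & 0 \\ 0 & -1 & 0 & 0 \end{pmatrix}.
M = (\frac{8}{3})*rho(\gamma_{2}) + (-\frac{3}{5})*rho(\gamma_{13}) + (-4)*rho(\gamma_{14}), summed entrywise:
Answer: \begin{pmatrix} 0 & 0 & -4 & \frac{8}{3} + \frac{3 i}{5} \\ 0 & 0 & \frac{8}{3} - \frac{3 i}{5} & 4 \\ -4 & - \frac{8}{3} + \frac{3 i}{5} & 0 & 0 \\ - \frac{8}{3} - \frac{3 i}{5} & 4 & 0 & 0 \end{pmatrix}


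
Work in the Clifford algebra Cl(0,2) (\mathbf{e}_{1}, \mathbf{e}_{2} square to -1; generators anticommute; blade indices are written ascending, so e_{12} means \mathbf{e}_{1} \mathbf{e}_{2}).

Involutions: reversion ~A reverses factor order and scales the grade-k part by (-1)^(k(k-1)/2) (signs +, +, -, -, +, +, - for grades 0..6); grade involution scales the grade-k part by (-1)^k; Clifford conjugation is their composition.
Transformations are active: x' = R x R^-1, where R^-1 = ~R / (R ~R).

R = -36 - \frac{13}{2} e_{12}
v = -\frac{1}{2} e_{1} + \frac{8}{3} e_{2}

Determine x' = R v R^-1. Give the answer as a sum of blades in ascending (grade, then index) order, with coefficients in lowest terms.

~R = -36 + \frac{13}{2} e_{12}, and R ~R = \frac{5353}{4}, so R^-1 = ~R / (\frac{5353}{4}).
R v = \frac{106}{3} e_{1} - \frac{371}{4} e_{2}
Answer: -\frac{283}{202} e_{1} + \frac{704}{303} e_{2}


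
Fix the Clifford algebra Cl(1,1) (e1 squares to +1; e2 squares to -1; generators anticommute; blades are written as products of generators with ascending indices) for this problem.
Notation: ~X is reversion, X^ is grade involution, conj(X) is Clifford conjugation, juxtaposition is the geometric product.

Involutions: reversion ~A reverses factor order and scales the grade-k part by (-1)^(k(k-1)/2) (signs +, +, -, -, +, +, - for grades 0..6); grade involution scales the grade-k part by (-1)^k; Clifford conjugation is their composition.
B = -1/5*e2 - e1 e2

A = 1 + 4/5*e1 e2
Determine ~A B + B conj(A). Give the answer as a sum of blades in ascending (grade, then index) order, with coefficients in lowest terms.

first term: 4/5 - 4/25*e1 - 1/5*e2 - e1 e2
second term: 4/5 + 4/25*e1 - 1/5*e2 - e1 e2
Answer: 8/5 - 2/5*e2 - 2*e1 e2


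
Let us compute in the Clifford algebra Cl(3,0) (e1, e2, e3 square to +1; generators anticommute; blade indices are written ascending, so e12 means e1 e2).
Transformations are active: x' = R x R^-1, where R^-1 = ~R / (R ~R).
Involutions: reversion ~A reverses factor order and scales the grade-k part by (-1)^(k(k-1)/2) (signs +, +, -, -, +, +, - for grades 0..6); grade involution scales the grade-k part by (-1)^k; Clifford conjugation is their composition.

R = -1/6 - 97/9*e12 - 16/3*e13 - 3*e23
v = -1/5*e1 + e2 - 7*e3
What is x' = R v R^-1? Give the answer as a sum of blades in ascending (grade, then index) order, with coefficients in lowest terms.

~R = -1/6 + 97/9*e12 + 16/3*e13 + 3*e23, and R ~R = 49777/324, so R^-1 = ~R / (49777/324).
R v = 2393/90*e1 + 1681/90*e2 + 31/10*e3 + 3662/45*e123
Answer: -8303/2735*e1 + 12607/2735*e2 - 12101/2735*e3


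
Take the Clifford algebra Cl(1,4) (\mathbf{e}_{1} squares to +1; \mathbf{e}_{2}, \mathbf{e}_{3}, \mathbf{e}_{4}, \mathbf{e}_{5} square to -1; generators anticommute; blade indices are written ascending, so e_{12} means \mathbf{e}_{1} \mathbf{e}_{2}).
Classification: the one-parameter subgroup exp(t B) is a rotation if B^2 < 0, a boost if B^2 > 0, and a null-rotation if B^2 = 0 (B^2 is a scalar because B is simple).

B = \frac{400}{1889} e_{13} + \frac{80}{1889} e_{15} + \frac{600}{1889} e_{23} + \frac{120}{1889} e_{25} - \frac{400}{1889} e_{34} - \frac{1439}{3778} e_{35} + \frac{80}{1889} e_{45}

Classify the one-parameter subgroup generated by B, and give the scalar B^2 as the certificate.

B^2 term by term: the squares give (\frac{400}{1889})^2*(e_{13})^2 + (\frac{80}{1889})^2*(e_{15})^2 + (\frac{600}{1889})^2*(e_{23})^2 + (\frac{120}{1889})^2*(e_{25})^2 + (-\frac{400}{1889})^2*(e_{34})^2 + (-\frac{1439}{3778})^2*(e_{35})^2 + (\frac{80}{1889})^2*(e_{45})^2 = \frac{160000}{3568321}*(+1) + \frac{6400}{3568321}*(+1) + \frac{360000}{3568321}*(-1) + \frac{14400}{3568321}*(-1) + \frac{160000}{3568321}*(-1) + \frac{2070721}{14273284}*(-1) + \frac{6400}{3568321}*(-1) = -\frac{1}{4} (each basis 2-blade squares to minus the product of its generators' squares); cross terms between blades sharing an index anticommute and cancel; the commuting (index-disjoint) pairs give grade-4 terms 2*c*c'*(blade product), which cancel blade by blade — e_{1235}: -\frac{96000}{3568321} + \frac{96000}{3568321} = 0; e_{1345}: \frac{64000}{3568321} - \frac{64000}{3568321} = 0; e_{2345}: \frac{96000}{3568321} - \frac{96000}{3568321} = 0 — confirming B is simple. So B^2 = -\frac{1}{4}.
Answer: rotation, certificate B^2 = -\frac{1}{4}. Note: conjugating B changes its blade decomposition but never the scalar B^2 = -\frac{1}{4}, whose sign settles the classification.


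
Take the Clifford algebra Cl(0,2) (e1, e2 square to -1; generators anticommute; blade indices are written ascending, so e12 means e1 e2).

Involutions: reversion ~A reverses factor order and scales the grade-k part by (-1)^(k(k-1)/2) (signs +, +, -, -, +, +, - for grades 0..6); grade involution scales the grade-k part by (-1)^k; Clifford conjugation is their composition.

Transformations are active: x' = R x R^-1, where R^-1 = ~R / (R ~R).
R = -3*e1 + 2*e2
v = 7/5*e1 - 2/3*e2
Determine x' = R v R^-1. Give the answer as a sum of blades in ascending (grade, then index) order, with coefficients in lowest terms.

~R = -3*e1 + 2*e2, and R ~R = -13, so R^-1 = ~R / (-13).
R v = 83/15 - 4/5*e12
Answer: 15/13*e1 - 202/195*e2


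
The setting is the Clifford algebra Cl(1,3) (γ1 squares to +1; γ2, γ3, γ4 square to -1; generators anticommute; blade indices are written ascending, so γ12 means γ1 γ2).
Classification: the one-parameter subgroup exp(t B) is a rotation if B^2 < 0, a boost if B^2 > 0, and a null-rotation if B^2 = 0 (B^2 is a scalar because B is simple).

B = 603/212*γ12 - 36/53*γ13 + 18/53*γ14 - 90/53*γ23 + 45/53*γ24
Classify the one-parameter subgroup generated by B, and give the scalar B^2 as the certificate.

B^2 term by term: the squares give (603/212)^2*(γ12)^2 + (-36/53)^2*(γ13)^2 + (18/53)^2*(γ14)^2 + (-90/53)^2*(γ23)^2 + (45/53)^2*(γ24)^2 = 363609/44944*(+1) + 1296/2809*(+1) + 324/2809*(+1) + 8100/2809*(-1) + 2025/2809*(-1) = 81/16 (each basis 2-blade squares to minus the product of its generators' squares); cross terms between blades sharing an index anticommute and cancel; the commuting (index-disjoint) pairs give grade-4 terms 2*c*c'*(blade product), which cancel blade by blade — γ1234: 3240/2809 - 3240/2809 = 0 — confirming B is simple. So B^2 = 81/16.
Answer: boost, certificate B^2 = 81/16. Note: conjugating B changes its blade decomposition but never the scalar B^2 = 81/16, whose sign settles the classification.


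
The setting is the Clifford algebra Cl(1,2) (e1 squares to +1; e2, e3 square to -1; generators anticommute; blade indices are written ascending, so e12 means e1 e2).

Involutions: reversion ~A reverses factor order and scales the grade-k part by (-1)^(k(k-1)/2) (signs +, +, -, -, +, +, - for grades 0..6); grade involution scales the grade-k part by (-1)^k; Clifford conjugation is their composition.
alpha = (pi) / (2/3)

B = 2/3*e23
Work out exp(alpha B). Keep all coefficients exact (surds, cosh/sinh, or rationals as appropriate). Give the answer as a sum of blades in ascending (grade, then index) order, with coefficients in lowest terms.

B^2 = (2/3)^2*(e23)^2 = 4/9*(-1) = -4/9 (a basis 2-blade squares to minus the product of its generators' squares).
B^2 = -4/9 — the negative square puts this in the circular regime; l = 2/3, alpha*l = pi, so exp(alpha B) = cos(pi) + (sin(pi)/(2/3))*B = -1 + (0)*B.
Answer: -1


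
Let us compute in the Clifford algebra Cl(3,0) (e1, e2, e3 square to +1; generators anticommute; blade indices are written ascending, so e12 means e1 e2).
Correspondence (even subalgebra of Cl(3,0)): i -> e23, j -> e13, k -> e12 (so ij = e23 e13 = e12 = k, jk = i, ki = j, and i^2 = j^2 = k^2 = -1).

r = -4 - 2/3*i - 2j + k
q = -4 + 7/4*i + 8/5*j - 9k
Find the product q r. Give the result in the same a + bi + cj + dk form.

In blades: q = -4 - 9*e12 + 8/5*e13 + 7/4*e23, r = -4 + e12 - 2*e13 - 2/3*e23.
Distribute q over r term by term (generator squares from the signature, products reordered to ascending indices): (-4)*r = 16 - 4*e12 + 8*e13 + 8/3*e23; (-9*e12)*r = 9 + 36*e12 + 6*e13 - 18*e23; (8/5*e13)*r = 16/5 + 16/15*e12 - 32/5*e13 + 8/5*e23; (7/4*e23)*r = 7/6 - 7/2*e12 - 7/4*e13 - 7*e23.
Sum: 881/30 + 887/30*e12 + 117/20*e13 - 311/15*e23; translating back through the correspondence:
Answer: 881/30 - 311/15*i + 117/20*j + 887/30*k


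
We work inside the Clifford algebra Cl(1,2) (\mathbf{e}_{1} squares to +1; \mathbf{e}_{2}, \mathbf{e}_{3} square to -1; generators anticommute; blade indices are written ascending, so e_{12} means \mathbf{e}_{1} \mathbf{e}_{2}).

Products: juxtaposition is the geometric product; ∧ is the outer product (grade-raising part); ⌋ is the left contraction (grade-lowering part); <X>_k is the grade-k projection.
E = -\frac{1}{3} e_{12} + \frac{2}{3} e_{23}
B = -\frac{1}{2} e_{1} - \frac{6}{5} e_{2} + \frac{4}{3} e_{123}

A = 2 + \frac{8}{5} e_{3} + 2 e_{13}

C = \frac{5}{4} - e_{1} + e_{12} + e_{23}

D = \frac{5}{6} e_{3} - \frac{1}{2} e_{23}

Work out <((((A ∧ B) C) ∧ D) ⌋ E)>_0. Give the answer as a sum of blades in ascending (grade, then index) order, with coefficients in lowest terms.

step 1: -e_{1} - \frac{12}{5} e_{2} + \frac{4}{5} e_{13} + \frac{48}{25} e_{23} + \frac{76}{15} e_{123}
step 2: -\frac{23}{25} - \frac{523}{60} e_{1} - 4 e_{2} + \frac{124}{15} e_{3} - \frac{8}{5} e_{12} + \frac{73}{25} e_{13} - \frac{28}{15} e_{23} + \frac{256}{75} e_{123}
step 3: -\frac{23}{30} e_{3} - \frac{523}{72} e_{13} - \frac{431}{150} e_{23} + \frac{121}{40} e_{123}
step 4: \frac{431}{225} - \frac{23}{45} e_{2}
step 5: \frac{431}{225}
Answer: \frac{431}{225}


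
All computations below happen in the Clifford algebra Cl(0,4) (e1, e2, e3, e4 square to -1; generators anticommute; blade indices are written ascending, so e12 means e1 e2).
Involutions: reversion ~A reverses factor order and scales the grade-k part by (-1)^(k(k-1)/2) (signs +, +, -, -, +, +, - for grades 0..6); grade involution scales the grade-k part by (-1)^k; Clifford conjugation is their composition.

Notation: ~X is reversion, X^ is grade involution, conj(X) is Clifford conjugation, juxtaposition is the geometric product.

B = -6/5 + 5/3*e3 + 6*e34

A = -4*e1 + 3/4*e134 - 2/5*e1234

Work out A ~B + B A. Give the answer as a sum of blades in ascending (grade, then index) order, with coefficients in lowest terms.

first term: 93/10*e1 - 12/5*e12 - 20/3*e13 + 5/4*e14 - 2/3*e124 + 231/10*e134 + 12/25*e1234
second term: 3/10*e1 + 12/5*e12 + 20/3*e13 + 5/4*e14 + 2/3*e124 - 249/10*e134 + 12/25*e1234
Answer: 48/5*e1 + 5/2*e14 - 9/5*e134 + 24/25*e1234


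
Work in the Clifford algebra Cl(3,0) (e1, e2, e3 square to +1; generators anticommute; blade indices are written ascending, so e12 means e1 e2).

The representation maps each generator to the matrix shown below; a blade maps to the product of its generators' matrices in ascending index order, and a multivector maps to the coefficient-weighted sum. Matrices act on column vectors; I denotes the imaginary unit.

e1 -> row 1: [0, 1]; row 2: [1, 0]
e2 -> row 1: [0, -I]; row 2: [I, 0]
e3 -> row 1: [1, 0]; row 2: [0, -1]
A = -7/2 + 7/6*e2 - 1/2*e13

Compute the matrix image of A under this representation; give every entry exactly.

Bivector images (products of the table entries): rho(e13) = rho(e1)rho(e3) = row 1: [0, -1]; row 2: [1, 0].
M = (-7/2)*1 + (7/6)*rho(e2) + (-1/2)*rho(e13), summed entrywise (1 is the identity matrix):
Answer: row 1: [-7/2, 1/2 - 7*I/6]; row 2: [-1/2 + 7*I/6, -7/2]


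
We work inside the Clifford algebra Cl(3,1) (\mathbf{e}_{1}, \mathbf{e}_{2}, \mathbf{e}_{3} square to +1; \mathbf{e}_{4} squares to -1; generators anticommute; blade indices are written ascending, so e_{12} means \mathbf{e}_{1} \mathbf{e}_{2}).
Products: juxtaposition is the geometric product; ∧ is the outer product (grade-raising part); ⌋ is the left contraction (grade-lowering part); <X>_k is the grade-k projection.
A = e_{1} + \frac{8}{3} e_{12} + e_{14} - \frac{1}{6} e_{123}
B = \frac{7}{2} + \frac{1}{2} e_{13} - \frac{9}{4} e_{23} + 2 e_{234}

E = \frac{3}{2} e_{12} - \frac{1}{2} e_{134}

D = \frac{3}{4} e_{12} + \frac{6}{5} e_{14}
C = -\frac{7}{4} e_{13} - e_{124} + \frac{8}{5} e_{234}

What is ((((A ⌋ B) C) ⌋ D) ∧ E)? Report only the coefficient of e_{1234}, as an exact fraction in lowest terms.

step 1: \frac{1}{2} e_{3}
step 2: \frac{7}{8} e_{1} - \frac{4}{5} e_{24} - \frac{1}{2} e_{1234}
step 3: \frac{21}{32} e_{2} + \frac{21}{20} e_{4}
step 4: \frac{63}{40} e_{124} + \frac{21}{64} e_{1234}
Answer: \frac{21}{64}


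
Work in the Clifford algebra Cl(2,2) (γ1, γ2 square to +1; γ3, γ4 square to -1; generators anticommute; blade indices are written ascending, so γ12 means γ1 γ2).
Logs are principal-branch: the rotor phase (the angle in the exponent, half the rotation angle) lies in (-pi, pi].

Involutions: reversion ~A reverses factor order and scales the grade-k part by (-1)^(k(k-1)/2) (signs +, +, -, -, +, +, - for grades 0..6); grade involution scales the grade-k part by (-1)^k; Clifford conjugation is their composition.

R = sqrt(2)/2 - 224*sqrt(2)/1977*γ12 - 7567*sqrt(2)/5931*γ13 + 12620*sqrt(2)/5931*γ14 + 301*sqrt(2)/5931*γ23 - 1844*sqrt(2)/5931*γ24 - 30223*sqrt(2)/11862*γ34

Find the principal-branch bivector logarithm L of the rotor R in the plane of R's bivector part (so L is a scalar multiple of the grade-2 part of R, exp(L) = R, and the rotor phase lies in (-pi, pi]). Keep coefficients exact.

The scalar part of R is sqrt(2)/2, and that scalar determines the rotor phase on the principal branch; recovering the unit plane as bivector-part over sine of the phase gives L = phase * plane.
Concretely: cos(phase) = sqrt(2)/2 gives phase = ±pi/4, and since phase/sin(phase) is even the sign is immaterial: L = (phase/sin(phase)) * <R>_2 = (sqrt(2)*pi/4) * <R>_2.
Answer: -112*pi/1977*γ12 - 7567*pi/11862*γ13 + 6310*pi/5931*γ14 + 301*pi/11862*γ23 - 922*pi/5931*γ24 - 30223*pi/23724*γ34


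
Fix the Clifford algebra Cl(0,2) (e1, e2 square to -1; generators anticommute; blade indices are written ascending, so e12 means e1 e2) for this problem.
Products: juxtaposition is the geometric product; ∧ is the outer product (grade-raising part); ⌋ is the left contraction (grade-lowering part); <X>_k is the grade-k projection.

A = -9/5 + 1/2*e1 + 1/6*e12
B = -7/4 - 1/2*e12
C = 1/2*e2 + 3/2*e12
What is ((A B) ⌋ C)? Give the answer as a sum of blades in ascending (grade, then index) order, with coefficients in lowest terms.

step 1: 97/30 - 7/8*e1 + 1/4*e2 + 73/120*e12
step 2: -83/80 + 3/8*e1 + 703/240*e2 + 97/20*e12
Answer: -83/80 + 3/8*e1 + 703/240*e2 + 97/20*e12


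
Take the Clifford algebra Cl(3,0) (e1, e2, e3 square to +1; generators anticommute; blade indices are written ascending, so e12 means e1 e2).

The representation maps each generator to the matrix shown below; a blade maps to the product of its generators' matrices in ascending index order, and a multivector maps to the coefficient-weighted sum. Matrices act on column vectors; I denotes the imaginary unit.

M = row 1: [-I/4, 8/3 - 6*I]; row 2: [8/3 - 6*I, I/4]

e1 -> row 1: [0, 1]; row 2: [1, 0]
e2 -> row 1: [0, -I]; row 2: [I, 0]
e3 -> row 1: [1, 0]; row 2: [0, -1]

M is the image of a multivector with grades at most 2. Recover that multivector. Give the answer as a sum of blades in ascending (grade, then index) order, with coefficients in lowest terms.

Method: 1, rho(e1), rho(e2), rho(e3) form a trace-orthogonal basis of the 2x2 complex matrices (tr(X Y) = 2 if X = Y, else 0), so M = m0*1 + m1*rho(e1) + m2*rho(e2) + m3*rho(e3) with m0 = tr(M)/2 = 0, m1 = tr(M rho(e1))/2 = 8/3 - 6*I, m2 = tr(M rho(e2))/2 = 0, m3 = tr(M rho(e3))/2 = -I/4.
Multiplying table entries, the bivector images are rho(e12) = I*rho(e3), rho(e13) = -I*rho(e2), rho(e23) = I*rho(e1); with real blade coefficients the real parts of m0..m3 are the coefficients of 1, e1, e2, e3 and the imaginary parts give the bivectors (e23: Im m1, e13: -Im m2, e12: Im m3).
Answer: 8/3*e1 - 1/4*e12 - 6*e23


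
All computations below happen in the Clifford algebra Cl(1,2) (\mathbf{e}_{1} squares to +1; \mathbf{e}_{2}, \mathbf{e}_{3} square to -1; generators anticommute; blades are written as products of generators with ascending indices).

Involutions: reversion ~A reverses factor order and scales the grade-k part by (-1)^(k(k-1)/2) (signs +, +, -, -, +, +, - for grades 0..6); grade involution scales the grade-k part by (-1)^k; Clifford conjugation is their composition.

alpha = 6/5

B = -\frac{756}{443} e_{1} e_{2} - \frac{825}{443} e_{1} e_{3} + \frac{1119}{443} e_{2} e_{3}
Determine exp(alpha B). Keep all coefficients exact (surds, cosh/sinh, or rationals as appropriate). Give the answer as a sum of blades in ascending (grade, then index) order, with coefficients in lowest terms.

B^2 term by term: the squares give (-\frac{756}{443})^2*(e_{1} e_{2})^2 + (-\frac{825}{443})^2*(e_{1} e_{3})^2 + (\frac{1119}{443})^2*(e_{2} e_{3})^2 = \frac{571536}{196249}*(+1) + \frac{680625}{196249}*(+1) + \frac{1252161}{196249}*(-1) = 0 (each basis 2-blade squares to minus the product of its generators' squares); cross terms between blades sharing an index anticommute and cancel. So B^2 = 0.
B^2 = 0, and the exponential is exactly linear here: exp(alpha B) = 1 + alpha B (parabolic case).
Answer: 1 - \frac{4536}{2215} e_{1} e_{2} - \frac{990}{443} e_{1} e_{3} + \frac{6714}{2215} e_{2} e_{3}


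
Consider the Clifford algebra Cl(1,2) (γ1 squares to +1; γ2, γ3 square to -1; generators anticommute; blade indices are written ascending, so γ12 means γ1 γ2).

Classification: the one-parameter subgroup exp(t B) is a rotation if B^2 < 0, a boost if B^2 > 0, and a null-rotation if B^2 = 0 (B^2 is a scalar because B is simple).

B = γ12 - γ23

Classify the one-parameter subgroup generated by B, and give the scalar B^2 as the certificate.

B^2 term by term: the squares give (1)^2*(γ12)^2 + (-1)^2*(γ23)^2 = 1*(+1) + 1*(-1) = 0 (each basis 2-blade squares to minus the product of its generators' squares); cross terms between blades sharing an index anticommute and cancel. So B^2 = 0.
Answer: null-rotation, certificate B^2 = 0. Check the certificate: B^2 = 0, and that sign is decisive whatever form B takes.


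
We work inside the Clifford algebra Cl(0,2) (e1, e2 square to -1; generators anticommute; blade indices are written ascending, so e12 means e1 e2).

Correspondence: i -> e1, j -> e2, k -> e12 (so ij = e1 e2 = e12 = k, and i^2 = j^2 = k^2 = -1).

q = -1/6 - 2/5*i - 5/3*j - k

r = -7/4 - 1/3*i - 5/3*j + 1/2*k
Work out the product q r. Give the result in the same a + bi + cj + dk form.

In blades: q = -1/6 - 2/5*e1 - 5/3*e2 - e12, r = -7/4 - 1/3*e1 - 5/3*e2 + 1/2*e12.
Distribute q over r term by term (generator squares from the signature, products reordered to ascending indices): (-1/6)*r = 7/24 + 1/18*e1 + 5/18*e2 - 1/12*e12; (-2/5*e1)*r = -2/15 + 7/10*e1 + 1/5*e2 + 2/3*e12; (-5/3*e2)*r = -25/9 - 5/6*e1 + 35/12*e2 - 5/9*e12; (-e12)*r = 1/2 - 5/3*e1 + 1/3*e2 + 7/4*e12.
Sum: -763/360 - 157/90*e1 + 671/180*e2 + 16/9*e12; translating back through the correspondence:
Answer: -763/360 - 157/90*i + 671/180*j + 16/9*k


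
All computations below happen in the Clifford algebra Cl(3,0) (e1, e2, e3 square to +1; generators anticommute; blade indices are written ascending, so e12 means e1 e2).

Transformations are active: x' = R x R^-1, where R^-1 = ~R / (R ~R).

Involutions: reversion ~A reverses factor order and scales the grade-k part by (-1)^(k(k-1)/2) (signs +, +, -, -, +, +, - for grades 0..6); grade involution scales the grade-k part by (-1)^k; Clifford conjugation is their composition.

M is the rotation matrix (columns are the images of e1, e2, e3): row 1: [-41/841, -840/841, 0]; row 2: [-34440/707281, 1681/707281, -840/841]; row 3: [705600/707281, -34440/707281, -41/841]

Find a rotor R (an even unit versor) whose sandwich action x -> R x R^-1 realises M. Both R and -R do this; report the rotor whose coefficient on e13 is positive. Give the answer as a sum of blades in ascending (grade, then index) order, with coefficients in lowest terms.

Method: write R = a + b12*e12 + b13*e13 + b23*e23 with a^2 + b12^2 + b13^2 + b23^2 = 1 (so R^-1 = ~R). Expanding the columns R e_j ~R gives tr M = 4a^2 - 1 and, from the antisymmetric part, M21 - M12 = -4a*b12, M13 - M31 = 4a*b13, M32 - M23 = -4a*b23.
Here tr M = -67281/707281, so a^2 = (1 + tr M)/4 = 160000/707281 and a = ±400/841. Taking a = 400/841: M21 - M12 = 672000/707281, M13 - M31 = -705600/707281, M32 - M23 = 672000/707281, giving b12 = -420/841, b13 = -441/841, b23 = -420/841, i.e. R = 400/841 - 420/841*e12 - 441/841*e13 - 420/841*e23.
Its e13 coefficient is negative, so report the other preimage -R.
Answer: -400/841 + 420/841*e12 + 441/841*e13 + 420/841*e23. Uniqueness: Spin(3) -> SO(3) maps R and -R to the same rotation of trace -67281/707281; fixing the sign of the e13 coefficient removes the ambiguity.


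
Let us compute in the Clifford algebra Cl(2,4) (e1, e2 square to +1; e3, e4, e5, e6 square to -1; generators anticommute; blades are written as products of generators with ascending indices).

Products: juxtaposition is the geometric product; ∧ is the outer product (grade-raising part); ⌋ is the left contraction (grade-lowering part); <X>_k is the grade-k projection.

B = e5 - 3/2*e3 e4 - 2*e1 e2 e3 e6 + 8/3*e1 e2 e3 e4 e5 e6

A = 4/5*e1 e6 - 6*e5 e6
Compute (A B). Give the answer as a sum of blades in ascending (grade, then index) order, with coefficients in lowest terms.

step 1: -6*e6 - 8/5*e2 e3 - 4/5*e1 e5 e6 + 16*e1 e2 e3 e4 - 12*e1 e2 e3 e5 - 6/5*e1 e3 e4 e6 + 32/15*e2 e3 e4 e5 + 9*e3 e4 e5 e6
Answer: -6*e6 - 8/5*e2 e3 - 4/5*e1 e5 e6 + 16*e1 e2 e3 e4 - 12*e1 e2 e3 e5 - 6/5*e1 e3 e4 e6 + 32/15*e2 e3 e4 e5 + 9*e3 e4 e5 e6


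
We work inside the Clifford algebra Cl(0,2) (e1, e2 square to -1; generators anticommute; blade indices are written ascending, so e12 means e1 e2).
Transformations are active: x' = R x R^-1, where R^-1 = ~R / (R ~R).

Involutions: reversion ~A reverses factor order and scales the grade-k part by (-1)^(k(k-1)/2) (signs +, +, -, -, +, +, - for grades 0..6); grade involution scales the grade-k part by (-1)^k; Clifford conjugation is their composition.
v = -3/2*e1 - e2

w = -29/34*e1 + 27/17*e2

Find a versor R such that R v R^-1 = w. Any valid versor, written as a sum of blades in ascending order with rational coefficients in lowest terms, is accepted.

Take R = v + w = -40/17*e1 + 10/17*e2. Because q(v) = q(w) = -13/4, conjugation by R sends v exactly to w.
Answer: -40/17*e1 + 10/17*e2


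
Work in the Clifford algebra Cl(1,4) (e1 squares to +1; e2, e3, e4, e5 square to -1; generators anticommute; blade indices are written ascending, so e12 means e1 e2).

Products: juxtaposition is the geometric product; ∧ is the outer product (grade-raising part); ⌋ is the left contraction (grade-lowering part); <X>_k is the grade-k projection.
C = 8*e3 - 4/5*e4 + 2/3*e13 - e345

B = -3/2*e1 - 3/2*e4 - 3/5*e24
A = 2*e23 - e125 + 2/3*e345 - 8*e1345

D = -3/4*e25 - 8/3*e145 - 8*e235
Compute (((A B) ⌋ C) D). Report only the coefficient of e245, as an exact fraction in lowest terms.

step 1: 3/2*e25 - 6/5*e34 - e35 - 3*e123 + 12*e135 - 3/5*e145 - 3*e234 + 2/5*e235 - 12*e345 - 24/5*e1235 - 3/2*e1245 + e1345
step 2: 12 + e4 - 6/5*e5
step 3: 9/10*e2 - 16/5*e14 - 8/3*e15 - 48/5*e23 - 9*e25 - 32*e145 - 96*e235 + 3/4*e245 - 8*e2345
Answer: 3/4


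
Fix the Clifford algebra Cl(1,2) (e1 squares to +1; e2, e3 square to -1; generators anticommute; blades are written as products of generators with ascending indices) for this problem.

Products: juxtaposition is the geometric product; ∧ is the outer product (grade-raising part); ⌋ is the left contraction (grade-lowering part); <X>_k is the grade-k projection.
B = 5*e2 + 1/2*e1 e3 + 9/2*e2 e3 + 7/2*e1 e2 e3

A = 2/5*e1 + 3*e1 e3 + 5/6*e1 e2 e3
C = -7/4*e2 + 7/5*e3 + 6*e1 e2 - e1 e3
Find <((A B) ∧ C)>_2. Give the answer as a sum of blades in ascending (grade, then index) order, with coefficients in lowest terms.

step 1: -17/12 - 15/4*e1 - 131/12*e2 + 1/5*e3 + 31/2*e1 e2 + 25/6*e1 e3 + 7/5*e2 e3 - 66/5*e1 e2 e3
step 2: 119/48*e2 - 119/60*e3 - 31/16*e1 e2 - 23/6*e1 e3 - 224/15*e2 e3 + 771/40*e1 e2 e3
step 3: -31/16*e1 e2 - 23/6*e1 e3 - 224/15*e2 e3
Answer: -31/16*e1 e2 - 23/6*e1 e3 - 224/15*e2 e3


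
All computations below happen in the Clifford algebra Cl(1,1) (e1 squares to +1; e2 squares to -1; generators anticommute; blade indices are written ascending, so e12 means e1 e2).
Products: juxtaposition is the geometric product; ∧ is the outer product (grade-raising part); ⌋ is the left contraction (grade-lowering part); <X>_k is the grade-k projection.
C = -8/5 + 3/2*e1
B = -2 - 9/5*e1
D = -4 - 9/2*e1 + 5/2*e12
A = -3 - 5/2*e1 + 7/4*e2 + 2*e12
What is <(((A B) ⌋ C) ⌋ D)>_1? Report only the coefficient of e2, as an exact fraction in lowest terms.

step 1: 21/2 + 52/5*e1 + 1/10*e2 - 17/20*e12
step 2: -6/5 + 63/4*e1
step 3: -2643/40 + 27/5*e1 + 315/8*e2 - 3*e12
step 4: 27/5*e1 + 315/8*e2
Answer: 315/8


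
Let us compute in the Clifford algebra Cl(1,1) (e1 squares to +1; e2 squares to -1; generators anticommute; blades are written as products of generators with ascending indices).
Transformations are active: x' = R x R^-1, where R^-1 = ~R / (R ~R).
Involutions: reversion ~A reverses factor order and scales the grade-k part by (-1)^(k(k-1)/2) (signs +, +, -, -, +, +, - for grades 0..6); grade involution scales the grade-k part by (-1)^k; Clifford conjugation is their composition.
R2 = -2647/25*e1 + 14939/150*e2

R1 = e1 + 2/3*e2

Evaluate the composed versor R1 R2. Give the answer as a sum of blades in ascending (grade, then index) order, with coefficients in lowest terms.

Distribute over the terms of R1 (each basis-blade product reordered to ascending indices, repeated generators contracted through their squares):
(e1) R2 = -2647/25 + 14939/150*e1 e2
(2/3*e2) R2 = -14939/225 + 5294/75*e1 e2
Summing the partial products and collecting blades:
Answer: -38762/225 + 8509/50*e1 e2


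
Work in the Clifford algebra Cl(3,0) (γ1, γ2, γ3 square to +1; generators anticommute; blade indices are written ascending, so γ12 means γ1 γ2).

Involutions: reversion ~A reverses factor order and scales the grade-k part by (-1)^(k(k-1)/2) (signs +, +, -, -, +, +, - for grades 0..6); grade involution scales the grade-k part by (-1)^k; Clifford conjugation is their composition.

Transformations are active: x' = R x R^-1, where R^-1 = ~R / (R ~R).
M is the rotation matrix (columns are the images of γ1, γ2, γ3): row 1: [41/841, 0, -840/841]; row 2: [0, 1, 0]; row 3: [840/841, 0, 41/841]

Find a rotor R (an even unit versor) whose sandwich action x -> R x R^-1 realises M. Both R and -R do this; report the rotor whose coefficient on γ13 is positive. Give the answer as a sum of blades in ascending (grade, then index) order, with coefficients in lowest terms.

Method: write R = a + b12*γ12 + b13*γ13 + b23*γ23 with a^2 + b12^2 + b13^2 + b23^2 = 1 (so R^-1 = ~R). Expanding the columns R e_j ~R gives tr M = 4a^2 - 1 and, from the antisymmetric part, M21 - M12 = -4a*b12, M13 - M31 = 4a*b13, M32 - M23 = -4a*b23.
Here tr M = 923/841, so a^2 = (1 + tr M)/4 = 441/841 and a = ±21/29. Taking a = 21/29: M21 - M12 = 0, M13 - M31 = -1680/841, M32 - M23 = 0, giving b12 = 0, b13 = -20/29, b23 = 0, i.e. R = 21/29 - 20/29*γ13.
Its γ13 coefficient is negative, so report the other preimage -R.
Answer: -21/29 + 20/29*γ13. Sheet selection: the two-to-one cover makes ±R indistinguishable at the matrix level (trace 923/841), so uniqueness comes from the required sign on γ13.
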